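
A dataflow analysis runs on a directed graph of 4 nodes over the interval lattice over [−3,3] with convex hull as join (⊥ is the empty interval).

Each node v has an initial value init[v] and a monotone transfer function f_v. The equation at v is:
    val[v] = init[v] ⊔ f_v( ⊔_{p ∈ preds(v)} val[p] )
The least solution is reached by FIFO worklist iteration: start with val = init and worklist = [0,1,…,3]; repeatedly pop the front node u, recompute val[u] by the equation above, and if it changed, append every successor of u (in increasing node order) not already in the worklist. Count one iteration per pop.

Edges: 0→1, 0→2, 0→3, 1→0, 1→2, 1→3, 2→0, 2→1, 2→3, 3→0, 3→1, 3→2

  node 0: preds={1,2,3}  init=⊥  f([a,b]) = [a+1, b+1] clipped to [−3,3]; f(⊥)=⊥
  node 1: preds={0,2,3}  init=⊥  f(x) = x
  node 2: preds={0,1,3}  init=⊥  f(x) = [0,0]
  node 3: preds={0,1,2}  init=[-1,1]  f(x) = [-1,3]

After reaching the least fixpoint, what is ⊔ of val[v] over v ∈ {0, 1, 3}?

Trace (9 dequeues):
  [1] u=0 | in [-1,1] | out [0,2] | prev ⊥ | push {}
  [2] u=1 | in [-1,2] | out [-1,2] | prev ⊥ | push {0}
  [3] u=2 | in [-1,2] | out [0,0] | prev ⊥ | push {1}
  [4] u=3 | in [-1,2] | out [-1,3] | prev [-1,1] | push {2}
  [5] u=0 | in [-1,3] | out [0,3] | prev [0,2] | push {3}
  [6] u=1 | in [-1,3] | out [-1,3] | prev [-1,2] | push {0}
  [7] u=2 | in [-1,3] | out [0,0] | ==
  [8] u=3 | in [-1,3] | out [-1,3] | ==
  [9] u=0 | in [-1,3] | out [0,3] | ==

Converged values:
  [0] [0,3]
  [1] [-1,3]
  [2] [0,0]
  [3] [-1,3]

[-1,3]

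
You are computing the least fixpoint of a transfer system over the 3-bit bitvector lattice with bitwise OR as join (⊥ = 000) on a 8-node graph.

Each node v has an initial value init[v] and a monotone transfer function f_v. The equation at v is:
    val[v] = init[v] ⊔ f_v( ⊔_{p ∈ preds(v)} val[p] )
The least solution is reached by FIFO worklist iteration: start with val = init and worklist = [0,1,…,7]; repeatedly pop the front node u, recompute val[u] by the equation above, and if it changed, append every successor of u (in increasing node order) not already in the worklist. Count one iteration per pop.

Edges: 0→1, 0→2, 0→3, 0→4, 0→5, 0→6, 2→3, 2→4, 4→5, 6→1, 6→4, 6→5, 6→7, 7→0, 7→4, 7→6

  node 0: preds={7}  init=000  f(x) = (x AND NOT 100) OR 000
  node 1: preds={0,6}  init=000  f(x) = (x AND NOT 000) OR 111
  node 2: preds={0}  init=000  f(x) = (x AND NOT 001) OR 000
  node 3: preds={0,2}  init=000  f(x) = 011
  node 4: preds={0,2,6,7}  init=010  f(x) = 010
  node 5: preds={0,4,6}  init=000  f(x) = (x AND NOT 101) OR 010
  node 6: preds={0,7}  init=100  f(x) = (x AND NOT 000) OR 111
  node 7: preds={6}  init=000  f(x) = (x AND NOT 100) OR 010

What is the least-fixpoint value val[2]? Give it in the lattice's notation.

010

Trace (18 dequeues):
  [1] u=0 | in 000 | out 000 | ==
  [2] u=1 | in 100 | out 111 | prev 000 | push {}
  [3] u=2 | in 000 | out 000 | ==
  [4] u=3 | in 000 | out 011 | prev 000 | push {}
  [5] u=4 | in 100 | out 010 | ==
  [6] u=5 | in 110 | out 010 | prev 000 | push {}
  [7] u=6 | in 000 | out 111 | prev 100 | push {1,4,5}
  [8] u=7 | in 111 | out 011 | prev 000 | push {0,6}
  [9] u=1 | in 111 | out 111 | ==
  [10] u=4 | in 111 | out 010 | ==
  [11] u=5 | in 111 | out 010 | ==
  [12] u=0 | in 011 | out 011 | prev 000 | push {1,2,3,4,5}
  [13] u=6 | in 011 | out 111 | ==
  [14] u=1 | in 111 | out 111 | ==
  [15] u=2 | in 011 | out 010 | prev 000 | push {}
  [16] u=3 | in 011 | out 011 | ==
  [17] u=4 | in 111 | out 010 | ==
  [18] u=5 | in 111 | out 010 | ==

Converged values:
  [0] 011
  [1] 111
  [2] 010
  [3] 011
  [4] 010
  [5] 010
  [6] 111
  [7] 011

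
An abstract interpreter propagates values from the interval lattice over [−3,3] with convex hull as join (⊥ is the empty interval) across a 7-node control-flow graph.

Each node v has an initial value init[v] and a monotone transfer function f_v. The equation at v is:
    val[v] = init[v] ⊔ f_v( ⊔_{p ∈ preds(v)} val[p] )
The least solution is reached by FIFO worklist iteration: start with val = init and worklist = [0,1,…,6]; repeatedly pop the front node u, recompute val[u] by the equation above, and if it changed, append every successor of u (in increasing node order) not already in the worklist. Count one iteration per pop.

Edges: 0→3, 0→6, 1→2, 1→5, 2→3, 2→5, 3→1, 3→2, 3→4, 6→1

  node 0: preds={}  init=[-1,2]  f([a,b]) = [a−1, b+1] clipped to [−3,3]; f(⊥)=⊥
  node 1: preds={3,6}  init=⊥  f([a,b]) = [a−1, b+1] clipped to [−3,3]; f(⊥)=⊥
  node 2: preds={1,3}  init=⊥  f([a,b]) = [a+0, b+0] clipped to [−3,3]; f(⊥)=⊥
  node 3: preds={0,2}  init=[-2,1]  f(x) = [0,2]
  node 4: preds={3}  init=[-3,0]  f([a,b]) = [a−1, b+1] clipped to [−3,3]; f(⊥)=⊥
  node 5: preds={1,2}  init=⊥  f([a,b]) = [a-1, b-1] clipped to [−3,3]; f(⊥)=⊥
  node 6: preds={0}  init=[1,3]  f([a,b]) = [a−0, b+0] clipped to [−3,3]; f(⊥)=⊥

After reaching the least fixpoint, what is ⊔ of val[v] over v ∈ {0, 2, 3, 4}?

[-3,3]

Trace (9 dequeues):
  [1] u=0 | in ⊥ | out [-1,2] | ==
  [2] u=1 | in [-2,3] | out [-3,3] | prev ⊥ | push {}
  [3] u=2 | in [-3,3] | out [-3,3] | prev ⊥ | push {}
  [4] u=3 | in [-3,3] | out [-2,2] | prev [-2,1] | push {1,2}
  [5] u=4 | in [-2,2] | out [-3,3] | prev [-3,0] | push {}
  [6] u=5 | in [-3,3] | out [-3,2] | prev ⊥ | push {}
  [7] u=6 | in [-1,2] | out [-1,3] | prev [1,3] | push {}
  [8] u=1 | in [-2,3] | out [-3,3] | ==
  [9] u=2 | in [-3,3] | out [-3,3] | ==

Converged values:
  [0] [-1,2]
  [1] [-3,3]
  [2] [-3,3]
  [3] [-2,2]
  [4] [-3,3]
  [5] [-3,2]
  [6] [-1,3]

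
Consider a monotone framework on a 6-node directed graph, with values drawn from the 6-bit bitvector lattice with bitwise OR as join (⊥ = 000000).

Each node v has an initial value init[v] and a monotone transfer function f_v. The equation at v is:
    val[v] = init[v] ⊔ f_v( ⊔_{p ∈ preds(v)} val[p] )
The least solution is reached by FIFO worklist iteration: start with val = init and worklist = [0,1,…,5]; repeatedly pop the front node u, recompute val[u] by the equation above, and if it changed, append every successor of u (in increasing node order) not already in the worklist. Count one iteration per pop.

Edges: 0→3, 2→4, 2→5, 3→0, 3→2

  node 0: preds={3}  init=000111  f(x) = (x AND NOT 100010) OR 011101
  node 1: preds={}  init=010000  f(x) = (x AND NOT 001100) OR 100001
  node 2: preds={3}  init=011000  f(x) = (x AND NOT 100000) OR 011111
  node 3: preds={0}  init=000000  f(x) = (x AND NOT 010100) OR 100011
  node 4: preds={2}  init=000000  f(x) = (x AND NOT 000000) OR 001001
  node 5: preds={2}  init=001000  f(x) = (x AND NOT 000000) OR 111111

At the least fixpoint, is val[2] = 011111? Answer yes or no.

yes

Worklist (8 pops):
  #1 pop 0: in=000000 → 011111 (was 000111); enqueue []
  #2 pop 1: in=000000 → 110001 (was 010000); enqueue []
  #3 pop 2: in=000000 → 011111 (was 011000); enqueue []
  #4 pop 3: in=011111 → 101011 (was 000000); enqueue [0,2]
  #5 pop 4: in=011111 → 011111 (was 000000); enqueue []
  #6 pop 5: in=011111 → 111111 (was 001000); enqueue []
  #7 pop 0: in=101011 → 011111 (no change)
  #8 pop 2: in=101011 → 011111 (no change)

Fixpoint:
  val[0] = 011111
  val[1] = 110001
  val[2] = 011111
  val[3] = 101011
  val[4] = 011111
  val[5] = 111111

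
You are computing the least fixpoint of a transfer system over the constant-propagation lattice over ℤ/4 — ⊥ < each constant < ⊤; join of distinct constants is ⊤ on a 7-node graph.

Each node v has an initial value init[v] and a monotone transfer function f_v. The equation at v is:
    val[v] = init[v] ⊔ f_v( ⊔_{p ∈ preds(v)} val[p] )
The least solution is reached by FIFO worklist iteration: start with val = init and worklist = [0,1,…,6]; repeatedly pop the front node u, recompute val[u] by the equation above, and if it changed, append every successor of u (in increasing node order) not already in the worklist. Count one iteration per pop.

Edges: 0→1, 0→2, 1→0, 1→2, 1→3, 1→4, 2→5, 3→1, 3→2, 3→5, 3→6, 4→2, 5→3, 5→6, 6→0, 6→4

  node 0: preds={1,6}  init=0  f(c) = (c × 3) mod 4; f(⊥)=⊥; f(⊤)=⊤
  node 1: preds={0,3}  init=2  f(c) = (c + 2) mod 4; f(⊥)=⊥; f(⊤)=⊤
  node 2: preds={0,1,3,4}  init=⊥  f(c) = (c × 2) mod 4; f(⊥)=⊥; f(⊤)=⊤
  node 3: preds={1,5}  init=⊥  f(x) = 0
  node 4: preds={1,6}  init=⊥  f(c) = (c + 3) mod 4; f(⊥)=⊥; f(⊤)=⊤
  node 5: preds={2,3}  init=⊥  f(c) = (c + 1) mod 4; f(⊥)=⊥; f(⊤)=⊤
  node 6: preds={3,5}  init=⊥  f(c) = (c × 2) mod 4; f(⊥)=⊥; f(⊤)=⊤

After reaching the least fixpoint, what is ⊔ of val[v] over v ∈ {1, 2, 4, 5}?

⊤

Trace (12 dequeues):
  [1] u=0 | in 2 | out ⊤ | prev 0 | push {}
  [2] u=1 | in ⊤ | out ⊤ | prev 2 | push {0}
  [3] u=2 | in ⊤ | out ⊤ | prev ⊥ | push {}
  [4] u=3 | in ⊤ | out 0 | prev ⊥ | push {1,2}
  [5] u=4 | in ⊤ | out ⊤ | prev ⊥ | push {}
  [6] u=5 | in ⊤ | out ⊤ | prev ⊥ | push {3}
  [7] u=6 | in ⊤ | out ⊤ | prev ⊥ | push {4}
  [8] u=0 | in ⊤ | out ⊤ | ==
  [9] u=1 | in ⊤ | out ⊤ | ==
  [10] u=2 | in ⊤ | out ⊤ | ==
  [11] u=3 | in ⊤ | out 0 | ==
  [12] u=4 | in ⊤ | out ⊤ | ==

Converged values:
  [0] ⊤
  [1] ⊤
  [2] ⊤
  [3] 0
  [4] ⊤
  [5] ⊤
  [6] ⊤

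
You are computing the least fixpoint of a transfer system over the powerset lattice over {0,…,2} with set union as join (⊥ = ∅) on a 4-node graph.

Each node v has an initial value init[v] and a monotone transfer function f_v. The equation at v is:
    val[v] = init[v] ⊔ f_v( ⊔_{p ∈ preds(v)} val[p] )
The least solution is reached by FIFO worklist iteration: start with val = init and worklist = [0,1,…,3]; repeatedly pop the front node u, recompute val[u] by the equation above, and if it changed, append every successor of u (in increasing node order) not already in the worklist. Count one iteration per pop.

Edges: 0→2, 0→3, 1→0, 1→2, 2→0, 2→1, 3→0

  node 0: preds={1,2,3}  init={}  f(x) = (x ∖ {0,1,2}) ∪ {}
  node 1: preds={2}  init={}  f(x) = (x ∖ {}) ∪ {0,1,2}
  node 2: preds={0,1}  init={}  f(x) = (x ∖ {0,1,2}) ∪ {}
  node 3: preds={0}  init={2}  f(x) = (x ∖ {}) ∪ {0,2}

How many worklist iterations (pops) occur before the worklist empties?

Iteration log — 5 steps:
  step 1. node 0  ⊔preds={2}  new={}  stable
  step 2. node 1  ⊔preds={}  new={0,1,2}  old={}  +wl: 0
  step 3. node 2  ⊔preds={0,1,2}  new={}  stable
  step 4. node 3  ⊔preds={}  new={0,2}  old={2}  +wl: 
  step 5. node 0  ⊔preds={0,1,2}  new={}  stable

Least fixpoint reached:
  node 0: {}
  node 1: {0,1,2}
  node 2: {}
  node 3: {0,2}

5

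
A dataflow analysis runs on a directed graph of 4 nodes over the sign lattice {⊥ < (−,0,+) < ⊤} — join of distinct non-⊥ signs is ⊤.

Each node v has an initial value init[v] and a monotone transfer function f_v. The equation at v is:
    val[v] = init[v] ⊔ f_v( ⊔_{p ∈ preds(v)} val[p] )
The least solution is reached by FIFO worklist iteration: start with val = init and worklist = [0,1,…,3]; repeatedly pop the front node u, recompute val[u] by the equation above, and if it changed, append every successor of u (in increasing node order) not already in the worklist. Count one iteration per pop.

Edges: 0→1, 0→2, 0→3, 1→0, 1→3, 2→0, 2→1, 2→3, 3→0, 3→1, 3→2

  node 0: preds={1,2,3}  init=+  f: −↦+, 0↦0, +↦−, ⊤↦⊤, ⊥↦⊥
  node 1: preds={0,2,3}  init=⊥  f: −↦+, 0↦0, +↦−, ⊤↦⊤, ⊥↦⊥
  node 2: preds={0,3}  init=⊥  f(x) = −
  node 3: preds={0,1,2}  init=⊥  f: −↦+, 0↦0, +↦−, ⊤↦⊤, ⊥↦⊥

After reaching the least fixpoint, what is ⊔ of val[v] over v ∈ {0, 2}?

⊤

Trace (9 dequeues):
  [1] u=0 | in ⊥ | out + | ==
  [2] u=1 | in + | out − | prev ⊥ | push {0}
  [3] u=2 | in + | out − | prev ⊥ | push {1}
  [4] u=3 | in ⊤ | out ⊤ | prev ⊥ | push {2}
  [5] u=0 | in ⊤ | out ⊤ | prev + | push {3}
  [6] u=1 | in ⊤ | out ⊤ | prev − | push {0}
  [7] u=2 | in ⊤ | out − | ==
  [8] u=3 | in ⊤ | out ⊤ | ==
  [9] u=0 | in ⊤ | out ⊤ | ==

Converged values:
  [0] ⊤
  [1] ⊤
  [2] −
  [3] ⊤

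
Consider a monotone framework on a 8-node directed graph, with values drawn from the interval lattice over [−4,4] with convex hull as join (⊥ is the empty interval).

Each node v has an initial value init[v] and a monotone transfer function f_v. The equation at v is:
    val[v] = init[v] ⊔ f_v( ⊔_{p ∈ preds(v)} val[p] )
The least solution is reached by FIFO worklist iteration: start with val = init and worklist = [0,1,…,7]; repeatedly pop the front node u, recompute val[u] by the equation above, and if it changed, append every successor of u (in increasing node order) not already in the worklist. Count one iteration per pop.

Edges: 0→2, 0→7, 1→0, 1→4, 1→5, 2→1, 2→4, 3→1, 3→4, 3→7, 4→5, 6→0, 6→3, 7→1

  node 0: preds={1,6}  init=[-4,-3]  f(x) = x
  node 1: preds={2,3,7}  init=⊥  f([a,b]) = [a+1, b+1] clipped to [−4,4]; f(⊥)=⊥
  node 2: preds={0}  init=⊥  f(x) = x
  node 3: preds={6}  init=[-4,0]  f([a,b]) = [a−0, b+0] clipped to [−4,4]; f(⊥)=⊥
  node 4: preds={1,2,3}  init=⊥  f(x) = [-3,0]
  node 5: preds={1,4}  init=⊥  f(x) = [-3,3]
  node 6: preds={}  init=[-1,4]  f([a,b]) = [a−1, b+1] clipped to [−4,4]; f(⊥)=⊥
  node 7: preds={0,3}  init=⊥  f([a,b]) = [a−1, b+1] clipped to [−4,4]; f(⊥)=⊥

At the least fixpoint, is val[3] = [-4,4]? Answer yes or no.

Worklist (13 pops):
  #1 pop 0: in=[-1,4] → [-4,4] (was [-4,-3]); enqueue []
  #2 pop 1: in=[-4,0] → [-3,1] (was ⊥); enqueue [0]
  #3 pop 2: in=[-4,4] → [-4,4] (was ⊥); enqueue [1]
  #4 pop 3: in=[-1,4] → [-4,4] (was [-4,0]); enqueue []
  #5 pop 4: in=[-4,4] → [-3,0] (was ⊥); enqueue []
  #6 pop 5: in=[-3,1] → [-3,3] (was ⊥); enqueue []
  #7 pop 6: in=⊥ → [-1,4] (no change)
  #8 pop 7: in=[-4,4] → [-4,4] (was ⊥); enqueue []
  #9 pop 0: in=[-3,4] → [-4,4] (no change)
  #10 pop 1: in=[-4,4] → [-3,4] (was [-3,1]); enqueue [0,4,5]
  #11 pop 0: in=[-3,4] → [-4,4] (no change)
  #12 pop 4: in=[-4,4] → [-3,0] (no change)
  #13 pop 5: in=[-3,4] → [-3,3] (no change)

Fixpoint:
  val[0] = [-4,4]
  val[1] = [-3,4]
  val[2] = [-4,4]
  val[3] = [-4,4]
  val[4] = [-3,0]
  val[5] = [-3,3]
  val[6] = [-1,4]
  val[7] = [-4,4]

yes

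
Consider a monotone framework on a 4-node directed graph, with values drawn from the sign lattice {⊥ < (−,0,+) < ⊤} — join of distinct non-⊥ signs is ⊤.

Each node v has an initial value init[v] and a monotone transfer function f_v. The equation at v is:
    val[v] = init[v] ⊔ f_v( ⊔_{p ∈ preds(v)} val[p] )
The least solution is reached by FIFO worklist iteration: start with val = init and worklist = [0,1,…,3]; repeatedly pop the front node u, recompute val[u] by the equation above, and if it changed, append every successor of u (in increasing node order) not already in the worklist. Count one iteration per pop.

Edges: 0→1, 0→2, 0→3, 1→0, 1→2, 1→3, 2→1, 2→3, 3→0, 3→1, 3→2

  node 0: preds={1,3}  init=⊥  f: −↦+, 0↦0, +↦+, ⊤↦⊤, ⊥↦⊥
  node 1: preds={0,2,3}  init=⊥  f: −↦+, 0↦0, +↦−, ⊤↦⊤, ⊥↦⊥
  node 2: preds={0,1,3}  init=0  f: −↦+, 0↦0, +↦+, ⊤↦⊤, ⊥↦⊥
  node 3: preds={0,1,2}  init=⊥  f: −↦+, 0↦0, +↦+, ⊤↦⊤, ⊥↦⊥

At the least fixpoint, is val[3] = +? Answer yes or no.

Iteration log — 8 steps:
  step 1. node 0  ⊔preds=⊥  new=⊥  stable
  step 2. node 1  ⊔preds=0  new=0  old=⊥  +wl: 0
  step 3. node 2  ⊔preds=0  new=0  stable
  step 4. node 3  ⊔preds=0  new=0  old=⊥  +wl: 1,2
  step 5. node 0  ⊔preds=0  new=0  old=⊥  +wl: 3
  step 6. node 1  ⊔preds=0  new=0  stable
  step 7. node 2  ⊔preds=0  new=0  stable
  step 8. node 3  ⊔preds=0  new=0  stable

Least fixpoint reached:
  node 0: 0
  node 1: 0
  node 2: 0
  node 3: 0

no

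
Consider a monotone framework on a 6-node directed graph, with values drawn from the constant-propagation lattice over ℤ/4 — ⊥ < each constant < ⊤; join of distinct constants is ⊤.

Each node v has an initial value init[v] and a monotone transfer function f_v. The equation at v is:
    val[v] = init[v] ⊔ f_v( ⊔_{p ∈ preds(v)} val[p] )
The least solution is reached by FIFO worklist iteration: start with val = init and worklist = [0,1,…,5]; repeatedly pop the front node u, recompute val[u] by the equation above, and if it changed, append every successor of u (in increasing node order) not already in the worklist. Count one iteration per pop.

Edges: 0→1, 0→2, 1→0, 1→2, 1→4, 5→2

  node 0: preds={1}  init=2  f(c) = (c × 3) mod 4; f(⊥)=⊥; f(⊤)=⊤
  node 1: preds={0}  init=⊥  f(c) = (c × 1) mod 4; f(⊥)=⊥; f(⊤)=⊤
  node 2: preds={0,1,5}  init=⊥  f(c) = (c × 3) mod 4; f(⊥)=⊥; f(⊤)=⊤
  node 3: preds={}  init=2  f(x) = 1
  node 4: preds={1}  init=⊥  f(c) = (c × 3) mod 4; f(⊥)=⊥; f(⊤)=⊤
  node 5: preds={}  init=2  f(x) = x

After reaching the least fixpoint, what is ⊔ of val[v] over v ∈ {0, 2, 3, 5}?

⊤

Trace (7 dequeues):
  [1] u=0 | in ⊥ | out 2 | ==
  [2] u=1 | in 2 | out 2 | prev ⊥ | push {0}
  [3] u=2 | in 2 | out 2 | prev ⊥ | push {}
  [4] u=3 | in ⊥ | out ⊤ | prev 2 | push {}
  [5] u=4 | in 2 | out 2 | prev ⊥ | push {}
  [6] u=5 | in ⊥ | out 2 | ==
  [7] u=0 | in 2 | out 2 | ==

Converged values:
  [0] 2
  [1] 2
  [2] 2
  [3] ⊤
  [4] 2
  [5] 2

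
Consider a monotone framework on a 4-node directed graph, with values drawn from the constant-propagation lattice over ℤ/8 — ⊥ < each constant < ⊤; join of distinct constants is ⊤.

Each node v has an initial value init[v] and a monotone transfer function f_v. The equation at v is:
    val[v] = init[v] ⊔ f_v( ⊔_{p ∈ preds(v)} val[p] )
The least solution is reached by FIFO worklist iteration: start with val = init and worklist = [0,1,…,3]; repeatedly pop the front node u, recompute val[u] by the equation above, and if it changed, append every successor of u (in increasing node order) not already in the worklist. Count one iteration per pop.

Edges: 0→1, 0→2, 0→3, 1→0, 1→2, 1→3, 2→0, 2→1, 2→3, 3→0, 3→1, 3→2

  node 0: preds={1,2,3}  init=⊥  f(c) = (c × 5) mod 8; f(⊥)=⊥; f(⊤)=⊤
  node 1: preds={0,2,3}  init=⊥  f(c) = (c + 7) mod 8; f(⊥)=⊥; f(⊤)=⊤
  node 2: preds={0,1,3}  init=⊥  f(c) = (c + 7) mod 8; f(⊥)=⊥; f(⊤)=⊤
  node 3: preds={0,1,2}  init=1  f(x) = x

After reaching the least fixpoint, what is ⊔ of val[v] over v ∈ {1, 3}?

Trace (8 dequeues):
  [1] u=0 | in 1 | out 5 | prev ⊥ | push {}
  [2] u=1 | in ⊤ | out ⊤ | prev ⊥ | push {0}
  [3] u=2 | in ⊤ | out ⊤ | prev ⊥ | push {1}
  [4] u=3 | in ⊤ | out ⊤ | prev 1 | push {2}
  [5] u=0 | in ⊤ | out ⊤ | prev 5 | push {3}
  [6] u=1 | in ⊤ | out ⊤ | ==
  [7] u=2 | in ⊤ | out ⊤ | ==
  [8] u=3 | in ⊤ | out ⊤ | ==

Converged values:
  [0] ⊤
  [1] ⊤
  [2] ⊤
  [3] ⊤

⊤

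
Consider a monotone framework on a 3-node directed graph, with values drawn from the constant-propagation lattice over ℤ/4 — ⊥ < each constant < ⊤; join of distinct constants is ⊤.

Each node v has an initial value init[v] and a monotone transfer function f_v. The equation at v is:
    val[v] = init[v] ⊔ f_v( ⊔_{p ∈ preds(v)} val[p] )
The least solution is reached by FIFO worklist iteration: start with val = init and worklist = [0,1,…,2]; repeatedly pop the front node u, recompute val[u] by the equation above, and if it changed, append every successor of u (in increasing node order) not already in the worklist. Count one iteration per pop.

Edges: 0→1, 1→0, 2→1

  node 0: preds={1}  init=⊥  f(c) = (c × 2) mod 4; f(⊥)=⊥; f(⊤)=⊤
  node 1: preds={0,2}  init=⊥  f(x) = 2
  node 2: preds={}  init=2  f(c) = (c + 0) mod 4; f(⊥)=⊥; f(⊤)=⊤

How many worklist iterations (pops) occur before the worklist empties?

5

Worklist (5 pops):
  #1 pop 0: in=⊥ → ⊥ (no change)
  #2 pop 1: in=2 → 2 (was ⊥); enqueue [0]
  #3 pop 2: in=⊥ → 2 (no change)
  #4 pop 0: in=2 → 0 (was ⊥); enqueue [1]
  #5 pop 1: in=⊤ → 2 (no change)

Fixpoint:
  val[0] = 0
  val[1] = 2
  val[2] = 2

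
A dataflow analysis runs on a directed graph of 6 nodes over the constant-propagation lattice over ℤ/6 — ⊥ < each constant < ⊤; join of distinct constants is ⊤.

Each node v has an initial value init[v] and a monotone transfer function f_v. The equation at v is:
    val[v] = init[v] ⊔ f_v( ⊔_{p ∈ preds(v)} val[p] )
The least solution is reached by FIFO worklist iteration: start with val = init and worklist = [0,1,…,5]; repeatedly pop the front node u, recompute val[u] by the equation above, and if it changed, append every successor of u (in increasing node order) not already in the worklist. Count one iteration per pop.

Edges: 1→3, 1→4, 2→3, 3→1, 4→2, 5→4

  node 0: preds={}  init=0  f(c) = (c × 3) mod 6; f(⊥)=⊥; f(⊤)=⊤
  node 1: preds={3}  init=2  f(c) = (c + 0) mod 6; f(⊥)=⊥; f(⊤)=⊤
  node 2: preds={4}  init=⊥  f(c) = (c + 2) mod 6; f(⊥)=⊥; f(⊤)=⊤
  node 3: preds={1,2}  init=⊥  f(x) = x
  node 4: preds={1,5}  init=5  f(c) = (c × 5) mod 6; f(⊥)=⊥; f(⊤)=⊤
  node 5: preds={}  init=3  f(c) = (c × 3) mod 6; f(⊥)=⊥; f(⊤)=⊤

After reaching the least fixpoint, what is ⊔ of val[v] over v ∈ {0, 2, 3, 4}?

⊤

Worklist (10 pops):
  #1 pop 0: in=⊥ → 0 (no change)
  #2 pop 1: in=⊥ → 2 (no change)
  #3 pop 2: in=5 → 1 (was ⊥); enqueue []
  #4 pop 3: in=⊤ → ⊤ (was ⊥); enqueue [1]
  #5 pop 4: in=⊤ → ⊤ (was 5); enqueue [2]
  #6 pop 5: in=⊥ → 3 (no change)
  #7 pop 1: in=⊤ → ⊤ (was 2); enqueue [3,4]
  #8 pop 2: in=⊤ → ⊤ (was 1); enqueue []
  #9 pop 3: in=⊤ → ⊤ (no change)
  #10 pop 4: in=⊤ → ⊤ (no change)

Fixpoint:
  val[0] = 0
  val[1] = ⊤
  val[2] = ⊤
  val[3] = ⊤
  val[4] = ⊤
  val[5] = 3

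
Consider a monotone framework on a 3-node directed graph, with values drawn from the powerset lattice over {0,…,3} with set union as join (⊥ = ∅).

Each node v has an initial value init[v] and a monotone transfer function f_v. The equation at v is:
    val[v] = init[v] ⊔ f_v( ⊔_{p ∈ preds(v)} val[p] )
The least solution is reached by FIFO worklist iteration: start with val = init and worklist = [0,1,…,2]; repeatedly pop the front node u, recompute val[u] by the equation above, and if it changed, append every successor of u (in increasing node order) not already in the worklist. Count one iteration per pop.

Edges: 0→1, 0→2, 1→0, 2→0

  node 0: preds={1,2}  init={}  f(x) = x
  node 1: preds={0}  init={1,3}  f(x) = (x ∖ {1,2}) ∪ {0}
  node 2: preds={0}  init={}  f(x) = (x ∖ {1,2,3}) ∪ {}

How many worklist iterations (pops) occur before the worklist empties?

7

Trace (7 dequeues):
  [1] u=0 | in {1,3} | out {1,3} | prev {} | push {}
  [2] u=1 | in {1,3} | out {0,1,3} | prev {1,3} | push {0}
  [3] u=2 | in {1,3} | out {} | ==
  [4] u=0 | in {0,1,3} | out {0,1,3} | prev {1,3} | push {1,2}
  [5] u=1 | in {0,1,3} | out {0,1,3} | ==
  [6] u=2 | in {0,1,3} | out {0} | prev {} | push {0}
  [7] u=0 | in {0,1,3} | out {0,1,3} | ==

Converged values:
  [0] {0,1,3}
  [1] {0,1,3}
  [2] {0}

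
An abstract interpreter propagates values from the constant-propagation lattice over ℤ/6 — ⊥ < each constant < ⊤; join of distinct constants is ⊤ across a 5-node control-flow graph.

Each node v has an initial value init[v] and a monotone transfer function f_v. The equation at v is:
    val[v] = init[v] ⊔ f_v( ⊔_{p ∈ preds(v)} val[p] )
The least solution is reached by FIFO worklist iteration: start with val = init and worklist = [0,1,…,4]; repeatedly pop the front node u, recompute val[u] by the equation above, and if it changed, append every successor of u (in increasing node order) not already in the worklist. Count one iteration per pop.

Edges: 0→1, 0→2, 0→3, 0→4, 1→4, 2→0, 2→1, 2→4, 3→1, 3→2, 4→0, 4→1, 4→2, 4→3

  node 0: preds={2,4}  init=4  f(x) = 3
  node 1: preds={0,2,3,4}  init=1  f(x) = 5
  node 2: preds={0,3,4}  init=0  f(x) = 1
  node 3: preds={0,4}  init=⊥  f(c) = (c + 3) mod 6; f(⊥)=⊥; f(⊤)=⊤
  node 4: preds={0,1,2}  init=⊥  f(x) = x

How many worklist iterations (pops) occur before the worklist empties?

Iteration log — 9 steps:
  step 1. node 0  ⊔preds=0  new=⊤  old=4  +wl: 
  step 2. node 1  ⊔preds=⊤  new=⊤  old=1  +wl: 
  step 3. node 2  ⊔preds=⊤  new=⊤  old=0  +wl: 0,1
  step 4. node 3  ⊔preds=⊤  new=⊤  old=⊥  +wl: 2
  step 5. node 4  ⊔preds=⊤  new=⊤  old=⊥  +wl: 3
  step 6. node 0  ⊔preds=⊤  new=⊤  stable
  step 7. node 1  ⊔preds=⊤  new=⊤  stable
  step 8. node 2  ⊔preds=⊤  new=⊤  stable
  step 9. node 3  ⊔preds=⊤  new=⊤  stable

Least fixpoint reached:
  node 0: ⊤
  node 1: ⊤
  node 2: ⊤
  node 3: ⊤
  node 4: ⊤

9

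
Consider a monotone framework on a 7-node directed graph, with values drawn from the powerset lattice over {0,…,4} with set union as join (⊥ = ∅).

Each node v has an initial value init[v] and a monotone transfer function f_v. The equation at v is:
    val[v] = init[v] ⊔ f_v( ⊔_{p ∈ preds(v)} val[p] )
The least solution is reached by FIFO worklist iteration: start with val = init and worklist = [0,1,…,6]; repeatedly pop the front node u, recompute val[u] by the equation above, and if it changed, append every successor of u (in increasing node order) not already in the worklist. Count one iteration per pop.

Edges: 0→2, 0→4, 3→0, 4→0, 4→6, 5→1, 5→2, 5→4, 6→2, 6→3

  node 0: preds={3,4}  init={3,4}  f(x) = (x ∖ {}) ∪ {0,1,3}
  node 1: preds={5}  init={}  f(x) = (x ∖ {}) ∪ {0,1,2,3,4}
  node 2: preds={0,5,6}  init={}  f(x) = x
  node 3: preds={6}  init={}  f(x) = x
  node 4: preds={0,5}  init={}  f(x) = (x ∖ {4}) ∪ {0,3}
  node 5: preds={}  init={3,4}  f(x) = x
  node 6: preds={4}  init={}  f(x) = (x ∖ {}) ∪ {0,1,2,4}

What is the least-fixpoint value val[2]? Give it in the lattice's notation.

Iteration log — 15 steps:
  step 1. node 0  ⊔preds={}  new={0,1,3,4}  old={3,4}  +wl: 
  step 2. node 1  ⊔preds={3,4}  new={0,1,2,3,4}  old={}  +wl: 
  step 3. node 2  ⊔preds={0,1,3,4}  new={0,1,3,4}  old={}  +wl: 
  step 4. node 3  ⊔preds={}  new={}  stable
  step 5. node 4  ⊔preds={0,1,3,4}  new={0,1,3}  old={}  +wl: 0
  step 6. node 5  ⊔preds={}  new={3,4}  stable
  step 7. node 6  ⊔preds={0,1,3}  new={0,1,2,3,4}  old={}  +wl: 2,3
  step 8. node 0  ⊔preds={0,1,3}  new={0,1,3,4}  stable
  step 9. node 2  ⊔preds={0,1,2,3,4}  new={0,1,2,3,4}  old={0,1,3,4}  +wl: 
  step 10. node 3  ⊔preds={0,1,2,3,4}  new={0,1,2,3,4}  old={}  +wl: 0
  step 11. node 0  ⊔preds={0,1,2,3,4}  new={0,1,2,3,4}  old={0,1,3,4}  +wl: 2,4
  step 12. node 2  ⊔preds={0,1,2,3,4}  new={0,1,2,3,4}  stable
  step 13. node 4  ⊔preds={0,1,2,3,4}  new={0,1,2,3}  old={0,1,3}  +wl: 0,6
  step 14. node 0  ⊔preds={0,1,2,3,4}  new={0,1,2,3,4}  stable
  step 15. node 6  ⊔preds={0,1,2,3}  new={0,1,2,3,4}  stable

Least fixpoint reached:
  node 0: {0,1,2,3,4}
  node 1: {0,1,2,3,4}
  node 2: {0,1,2,3,4}
  node 3: {0,1,2,3,4}
  node 4: {0,1,2,3}
  node 5: {3,4}
  node 6: {0,1,2,3,4}

{0,1,2,3,4}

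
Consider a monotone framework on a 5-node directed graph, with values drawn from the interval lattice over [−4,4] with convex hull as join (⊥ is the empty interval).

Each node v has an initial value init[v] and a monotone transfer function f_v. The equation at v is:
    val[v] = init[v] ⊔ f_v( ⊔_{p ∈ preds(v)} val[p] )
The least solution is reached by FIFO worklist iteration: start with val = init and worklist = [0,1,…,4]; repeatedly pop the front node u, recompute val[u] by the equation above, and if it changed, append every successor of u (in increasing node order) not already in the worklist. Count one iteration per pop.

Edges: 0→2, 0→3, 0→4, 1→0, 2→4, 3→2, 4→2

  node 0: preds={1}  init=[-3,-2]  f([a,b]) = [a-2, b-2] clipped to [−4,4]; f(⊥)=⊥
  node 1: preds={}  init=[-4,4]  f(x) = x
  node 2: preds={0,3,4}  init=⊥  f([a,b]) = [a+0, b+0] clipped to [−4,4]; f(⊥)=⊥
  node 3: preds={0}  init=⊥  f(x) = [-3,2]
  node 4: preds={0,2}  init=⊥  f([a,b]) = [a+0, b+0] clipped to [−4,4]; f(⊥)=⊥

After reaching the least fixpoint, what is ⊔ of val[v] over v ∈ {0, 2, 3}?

Worklist (6 pops):
  #1 pop 0: in=[-4,4] → [-4,2] (was [-3,-2]); enqueue []
  #2 pop 1: in=⊥ → [-4,4] (no change)
  #3 pop 2: in=[-4,2] → [-4,2] (was ⊥); enqueue []
  #4 pop 3: in=[-4,2] → [-3,2] (was ⊥); enqueue [2]
  #5 pop 4: in=[-4,2] → [-4,2] (was ⊥); enqueue []
  #6 pop 2: in=[-4,2] → [-4,2] (no change)

Fixpoint:
  val[0] = [-4,2]
  val[1] = [-4,4]
  val[2] = [-4,2]
  val[3] = [-3,2]
  val[4] = [-4,2]

[-4,2]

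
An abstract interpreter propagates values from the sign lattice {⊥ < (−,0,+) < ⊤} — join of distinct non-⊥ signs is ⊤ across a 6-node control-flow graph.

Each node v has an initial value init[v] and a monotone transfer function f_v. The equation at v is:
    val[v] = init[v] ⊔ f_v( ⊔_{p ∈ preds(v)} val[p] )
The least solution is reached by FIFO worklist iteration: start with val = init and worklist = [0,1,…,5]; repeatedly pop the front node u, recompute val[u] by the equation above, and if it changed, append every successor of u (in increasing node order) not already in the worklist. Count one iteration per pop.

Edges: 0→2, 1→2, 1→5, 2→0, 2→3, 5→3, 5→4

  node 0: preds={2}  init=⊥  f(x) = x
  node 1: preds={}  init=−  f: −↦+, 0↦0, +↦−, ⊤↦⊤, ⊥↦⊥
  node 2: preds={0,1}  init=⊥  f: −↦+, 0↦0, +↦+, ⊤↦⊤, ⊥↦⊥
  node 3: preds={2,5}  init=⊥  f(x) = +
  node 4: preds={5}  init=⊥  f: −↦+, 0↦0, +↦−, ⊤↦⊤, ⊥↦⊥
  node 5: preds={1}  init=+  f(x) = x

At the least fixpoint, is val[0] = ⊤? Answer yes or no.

yes

Trace (13 dequeues):
  [1] u=0 | in ⊥ | out ⊥ | ==
  [2] u=1 | in ⊥ | out − | ==
  [3] u=2 | in − | out + | prev ⊥ | push {0}
  [4] u=3 | in + | out + | prev ⊥ | push {}
  [5] u=4 | in + | out − | prev ⊥ | push {}
  [6] u=5 | in − | out ⊤ | prev + | push {3,4}
  [7] u=0 | in + | out + | prev ⊥ | push {2}
  [8] u=3 | in ⊤ | out + | ==
  [9] u=4 | in ⊤ | out ⊤ | prev − | push {}
  [10] u=2 | in ⊤ | out ⊤ | prev + | push {0,3}
  [11] u=0 | in ⊤ | out ⊤ | prev + | push {2}
  [12] u=3 | in ⊤ | out + | ==
  [13] u=2 | in ⊤ | out ⊤ | ==

Converged values:
  [0] ⊤
  [1] −
  [2] ⊤
  [3] +
  [4] ⊤
  [5] ⊤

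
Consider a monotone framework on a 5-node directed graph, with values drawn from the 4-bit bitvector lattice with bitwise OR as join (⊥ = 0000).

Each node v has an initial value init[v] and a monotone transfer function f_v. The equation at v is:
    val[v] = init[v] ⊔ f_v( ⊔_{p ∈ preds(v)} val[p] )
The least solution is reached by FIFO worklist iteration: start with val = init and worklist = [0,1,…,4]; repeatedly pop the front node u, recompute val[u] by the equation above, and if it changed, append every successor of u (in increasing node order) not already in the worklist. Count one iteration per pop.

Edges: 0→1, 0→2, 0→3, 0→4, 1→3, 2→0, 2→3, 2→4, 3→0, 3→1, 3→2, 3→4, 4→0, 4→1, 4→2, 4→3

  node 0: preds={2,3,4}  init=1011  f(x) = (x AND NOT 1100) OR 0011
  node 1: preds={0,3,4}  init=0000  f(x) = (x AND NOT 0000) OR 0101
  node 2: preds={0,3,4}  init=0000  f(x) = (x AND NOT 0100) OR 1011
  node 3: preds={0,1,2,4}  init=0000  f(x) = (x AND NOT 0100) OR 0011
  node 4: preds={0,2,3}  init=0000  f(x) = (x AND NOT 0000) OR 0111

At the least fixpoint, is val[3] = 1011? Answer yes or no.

yes

Worklist (9 pops):
  #1 pop 0: in=0000 → 1011 (no change)
  #2 pop 1: in=1011 → 1111 (was 0000); enqueue []
  #3 pop 2: in=1011 → 1011 (was 0000); enqueue [0]
  #4 pop 3: in=1111 → 1011 (was 0000); enqueue [1,2]
  #5 pop 4: in=1011 → 1111 (was 0000); enqueue [3]
  #6 pop 0: in=1111 → 1011 (no change)
  #7 pop 1: in=1111 → 1111 (no change)
  #8 pop 2: in=1111 → 1011 (no change)
  #9 pop 3: in=1111 → 1011 (no change)

Fixpoint:
  val[0] = 1011
  val[1] = 1111
  val[2] = 1011
  val[3] = 1011
  val[4] = 1111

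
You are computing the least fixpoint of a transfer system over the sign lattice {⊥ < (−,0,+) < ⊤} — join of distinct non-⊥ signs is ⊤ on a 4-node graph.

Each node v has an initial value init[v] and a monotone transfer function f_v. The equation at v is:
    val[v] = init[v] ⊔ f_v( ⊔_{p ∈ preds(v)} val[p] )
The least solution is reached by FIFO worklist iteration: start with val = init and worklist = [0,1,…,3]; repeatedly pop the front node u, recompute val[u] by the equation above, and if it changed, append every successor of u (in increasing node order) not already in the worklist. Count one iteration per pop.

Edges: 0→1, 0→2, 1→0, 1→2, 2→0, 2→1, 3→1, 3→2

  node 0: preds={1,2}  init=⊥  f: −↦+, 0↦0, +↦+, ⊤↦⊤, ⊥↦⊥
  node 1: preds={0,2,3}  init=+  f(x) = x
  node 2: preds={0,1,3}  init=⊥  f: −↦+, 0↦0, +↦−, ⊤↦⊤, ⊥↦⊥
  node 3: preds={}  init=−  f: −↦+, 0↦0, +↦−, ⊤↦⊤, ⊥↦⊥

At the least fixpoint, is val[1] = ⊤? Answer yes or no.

yes

Iteration log — 7 steps:
  step 1. node 0  ⊔preds=+  new=+  old=⊥  +wl: 
  step 2. node 1  ⊔preds=⊤  new=⊤  old=+  +wl: 0
  step 3. node 2  ⊔preds=⊤  new=⊤  old=⊥  +wl: 1
  step 4. node 3  ⊔preds=⊥  new=−  stable
  step 5. node 0  ⊔preds=⊤  new=⊤  old=+  +wl: 2
  step 6. node 1  ⊔preds=⊤  new=⊤  stable
  step 7. node 2  ⊔preds=⊤  new=⊤  stable

Least fixpoint reached:
  node 0: ⊤
  node 1: ⊤
  node 2: ⊤
  node 3: −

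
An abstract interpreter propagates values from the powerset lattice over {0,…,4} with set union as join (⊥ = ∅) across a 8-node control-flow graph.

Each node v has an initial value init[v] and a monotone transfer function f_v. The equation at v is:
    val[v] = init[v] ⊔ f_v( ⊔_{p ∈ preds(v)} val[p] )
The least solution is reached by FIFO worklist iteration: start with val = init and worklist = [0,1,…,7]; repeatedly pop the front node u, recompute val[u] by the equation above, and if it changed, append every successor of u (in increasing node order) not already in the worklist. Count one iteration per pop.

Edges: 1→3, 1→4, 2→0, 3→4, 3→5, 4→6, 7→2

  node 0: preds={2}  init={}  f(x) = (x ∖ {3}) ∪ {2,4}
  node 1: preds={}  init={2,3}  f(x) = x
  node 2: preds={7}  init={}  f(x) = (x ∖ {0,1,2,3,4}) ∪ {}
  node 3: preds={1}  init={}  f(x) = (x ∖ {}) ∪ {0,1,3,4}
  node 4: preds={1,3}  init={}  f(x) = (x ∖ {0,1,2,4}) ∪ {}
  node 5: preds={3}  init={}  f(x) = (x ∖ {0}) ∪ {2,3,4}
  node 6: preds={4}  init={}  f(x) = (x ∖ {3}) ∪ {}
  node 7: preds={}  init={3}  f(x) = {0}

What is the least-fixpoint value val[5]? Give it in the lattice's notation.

{1,2,3,4}

Trace (9 dequeues):
  [1] u=0 | in {} | out {2,4} | prev {} | push {}
  [2] u=1 | in {} | out {2,3} | ==
  [3] u=2 | in {3} | out {} | ==
  [4] u=3 | in {2,3} | out {0,1,2,3,4} | prev {} | push {}
  [5] u=4 | in {0,1,2,3,4} | out {3} | prev {} | push {}
  [6] u=5 | in {0,1,2,3,4} | out {1,2,3,4} | prev {} | push {}
  [7] u=6 | in {3} | out {} | ==
  [8] u=7 | in {} | out {0,3} | prev {3} | push {2}
  [9] u=2 | in {0,3} | out {} | ==

Converged values:
  [0] {2,4}
  [1] {2,3}
  [2] {}
  [3] {0,1,2,3,4}
  [4] {3}
  [5] {1,2,3,4}
  [6] {}
  [7] {0,3}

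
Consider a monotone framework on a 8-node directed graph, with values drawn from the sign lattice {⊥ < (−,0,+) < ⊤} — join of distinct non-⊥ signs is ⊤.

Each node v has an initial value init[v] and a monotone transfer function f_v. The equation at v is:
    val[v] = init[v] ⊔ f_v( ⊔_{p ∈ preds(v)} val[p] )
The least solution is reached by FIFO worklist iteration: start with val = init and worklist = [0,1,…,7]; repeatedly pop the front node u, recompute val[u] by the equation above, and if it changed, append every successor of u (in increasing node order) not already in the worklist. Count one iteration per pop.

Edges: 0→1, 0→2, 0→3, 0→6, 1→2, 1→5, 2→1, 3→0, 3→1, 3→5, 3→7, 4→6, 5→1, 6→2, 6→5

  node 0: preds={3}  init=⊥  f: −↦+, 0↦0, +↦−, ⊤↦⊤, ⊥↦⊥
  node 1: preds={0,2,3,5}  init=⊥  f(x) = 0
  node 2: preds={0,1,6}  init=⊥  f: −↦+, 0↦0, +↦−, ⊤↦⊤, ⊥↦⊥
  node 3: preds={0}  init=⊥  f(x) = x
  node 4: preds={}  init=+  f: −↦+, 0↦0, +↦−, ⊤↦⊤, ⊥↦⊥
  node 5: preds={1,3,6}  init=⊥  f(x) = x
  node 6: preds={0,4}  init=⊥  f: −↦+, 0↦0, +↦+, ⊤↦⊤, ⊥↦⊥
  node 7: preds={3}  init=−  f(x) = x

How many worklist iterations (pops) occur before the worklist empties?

Iteration log — 12 steps:
  step 1. node 0  ⊔preds=⊥  new=⊥  stable
  step 2. node 1  ⊔preds=⊥  new=0  old=⊥  +wl: 
  step 3. node 2  ⊔preds=0  new=0  old=⊥  +wl: 1
  step 4. node 3  ⊔preds=⊥  new=⊥  stable
  step 5. node 4  ⊔preds=⊥  new=+  stable
  step 6. node 5  ⊔preds=0  new=0  old=⊥  +wl: 
  step 7. node 6  ⊔preds=+  new=+  old=⊥  +wl: 2,5
  step 8. node 7  ⊔preds=⊥  new=−  stable
  step 9. node 1  ⊔preds=0  new=0  stable
  step 10. node 2  ⊔preds=⊤  new=⊤  old=0  +wl: 1
  step 11. node 5  ⊔preds=⊤  new=⊤  old=0  +wl: 
  step 12. node 1  ⊔preds=⊤  new=0  stable

Least fixpoint reached:
  node 0: ⊥
  node 1: 0
  node 2: ⊤
  node 3: ⊥
  node 4: +
  node 5: ⊤
  node 6: +
  node 7: −

12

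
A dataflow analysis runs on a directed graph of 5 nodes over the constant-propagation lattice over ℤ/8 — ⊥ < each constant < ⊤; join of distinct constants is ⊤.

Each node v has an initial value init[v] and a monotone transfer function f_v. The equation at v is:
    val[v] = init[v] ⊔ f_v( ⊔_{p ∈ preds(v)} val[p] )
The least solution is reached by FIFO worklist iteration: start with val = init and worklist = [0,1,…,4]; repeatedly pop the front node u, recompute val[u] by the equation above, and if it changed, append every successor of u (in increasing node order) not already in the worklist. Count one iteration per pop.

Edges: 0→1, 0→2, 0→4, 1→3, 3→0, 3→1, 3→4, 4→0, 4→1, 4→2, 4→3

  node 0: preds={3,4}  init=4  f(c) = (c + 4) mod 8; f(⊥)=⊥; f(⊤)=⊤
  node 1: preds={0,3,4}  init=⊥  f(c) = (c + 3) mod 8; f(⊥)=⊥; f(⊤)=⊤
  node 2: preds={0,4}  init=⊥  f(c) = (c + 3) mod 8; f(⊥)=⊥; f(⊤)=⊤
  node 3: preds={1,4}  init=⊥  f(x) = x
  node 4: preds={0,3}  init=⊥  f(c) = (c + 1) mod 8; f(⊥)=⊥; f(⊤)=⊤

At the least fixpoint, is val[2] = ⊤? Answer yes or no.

yes

Iteration log — 12 steps:
  step 1. node 0  ⊔preds=⊥  new=4  stable
  step 2. node 1  ⊔preds=4  new=7  old=⊥  +wl: 
  step 3. node 2  ⊔preds=4  new=7  old=⊥  +wl: 
  step 4. node 3  ⊔preds=7  new=7  old=⊥  +wl: 0,1
  step 5. node 4  ⊔preds=⊤  new=⊤  old=⊥  +wl: 2,3
  step 6. node 0  ⊔preds=⊤  new=⊤  old=4  +wl: 4
  step 7. node 1  ⊔preds=⊤  new=⊤  old=7  +wl: 
  step 8. node 2  ⊔preds=⊤  new=⊤  old=7  +wl: 
  step 9. node 3  ⊔preds=⊤  new=⊤  old=7  +wl: 0,1
  step 10. node 4  ⊔preds=⊤  new=⊤  stable
  step 11. node 0  ⊔preds=⊤  new=⊤  stable
  step 12. node 1  ⊔preds=⊤  new=⊤  stable

Least fixpoint reached:
  node 0: ⊤
  node 1: ⊤
  node 2: ⊤
  node 3: ⊤
  node 4: ⊤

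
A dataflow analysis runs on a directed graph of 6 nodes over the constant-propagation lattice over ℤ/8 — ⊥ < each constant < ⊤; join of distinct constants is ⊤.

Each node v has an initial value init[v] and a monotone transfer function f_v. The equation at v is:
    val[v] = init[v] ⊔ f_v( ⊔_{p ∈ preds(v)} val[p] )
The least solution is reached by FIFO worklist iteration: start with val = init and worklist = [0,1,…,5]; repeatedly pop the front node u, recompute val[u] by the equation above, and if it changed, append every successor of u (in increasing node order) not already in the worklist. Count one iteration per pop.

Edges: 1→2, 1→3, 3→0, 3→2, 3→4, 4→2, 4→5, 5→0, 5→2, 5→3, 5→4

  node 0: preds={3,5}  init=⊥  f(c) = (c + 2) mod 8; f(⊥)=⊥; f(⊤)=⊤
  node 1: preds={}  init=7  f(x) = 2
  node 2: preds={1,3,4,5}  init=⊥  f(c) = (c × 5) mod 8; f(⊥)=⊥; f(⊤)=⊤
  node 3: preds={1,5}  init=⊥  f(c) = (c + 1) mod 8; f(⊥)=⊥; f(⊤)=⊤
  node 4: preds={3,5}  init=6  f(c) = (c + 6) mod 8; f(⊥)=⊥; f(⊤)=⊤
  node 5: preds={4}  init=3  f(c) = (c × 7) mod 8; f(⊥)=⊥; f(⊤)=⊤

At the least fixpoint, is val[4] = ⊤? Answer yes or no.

yes

Trace (10 dequeues):
  [1] u=0 | in 3 | out 5 | prev ⊥ | push {}
  [2] u=1 | in ⊥ | out ⊤ | prev 7 | push {}
  [3] u=2 | in ⊤ | out ⊤ | prev ⊥ | push {}
  [4] u=3 | in ⊤ | out ⊤ | prev ⊥ | push {0,2}
  [5] u=4 | in ⊤ | out ⊤ | prev 6 | push {}
  [6] u=5 | in ⊤ | out ⊤ | prev 3 | push {3,4}
  [7] u=0 | in ⊤ | out ⊤ | prev 5 | push {}
  [8] u=2 | in ⊤ | out ⊤ | ==
  [9] u=3 | in ⊤ | out ⊤ | ==
  [10] u=4 | in ⊤ | out ⊤ | ==

Converged values:
  [0] ⊤
  [1] ⊤
  [2] ⊤
  [3] ⊤
  [4] ⊤
  [5] ⊤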